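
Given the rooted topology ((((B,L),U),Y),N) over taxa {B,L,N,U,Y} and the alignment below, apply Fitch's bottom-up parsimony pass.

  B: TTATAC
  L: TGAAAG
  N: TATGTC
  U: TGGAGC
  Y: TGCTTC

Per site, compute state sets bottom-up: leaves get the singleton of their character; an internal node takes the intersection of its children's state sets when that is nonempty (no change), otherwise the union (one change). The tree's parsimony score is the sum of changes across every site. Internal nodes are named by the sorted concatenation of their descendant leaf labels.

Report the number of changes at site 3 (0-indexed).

3

BL@0: {T} ∩ {T} = {T} (intersection, +0)
BLU@0: {T} ∩ {T} = {T} (intersection, +0)
BLUY@0: {T} ∩ {T} = {T} (intersection, +0)
BLNUY@0: {T} ∩ {T} = {T} (intersection, +0)
BL@1: {T} ∪ {G} = {G,T} (union, +1)
BLU@1: {G,T} ∩ {G} = {G} (intersection, +0)
BLUY@1: {G} ∩ {G} = {G} (intersection, +0)
BLNUY@1: {G} ∪ {A} = {A,G} (union, +1)
BL@2: {A} ∩ {A} = {A} (intersection, +0)
BLU@2: {A} ∪ {G} = {A,G} (union, +1)
BLUY@2: {A,G} ∪ {C} = {A,C,G} (union, +1)
BLNUY@2: {A,C,G} ∪ {T} = {A,C,G,T} (union, +1)
BL@3: {T} ∪ {A} = {A,T} (union, +1)
BLU@3: {A,T} ∩ {A} = {A} (intersection, +0)
BLUY@3: {A} ∪ {T} = {A,T} (union, +1)
BLNUY@3: {A,T} ∪ {G} = {A,G,T} (union, +1)
BL@4: {A} ∩ {A} = {A} (intersection, +0)
BLU@4: {A} ∪ {G} = {A,G} (union, +1)
BLUY@4: {A,G} ∪ {T} = {A,G,T} (union, +1)
BLNUY@4: {A,G,T} ∩ {T} = {T} (intersection, +0)
BL@5: {C} ∪ {G} = {C,G} (union, +1)
BLU@5: {C,G} ∩ {C} = {C} (intersection, +0)
BLUY@5: {C} ∩ {C} = {C} (intersection, +0)
BLNUY@5: {C} ∩ {C} = {C} (intersection, +0)
per-site changes: [0, 2, 3, 3, 2, 1]; total = 11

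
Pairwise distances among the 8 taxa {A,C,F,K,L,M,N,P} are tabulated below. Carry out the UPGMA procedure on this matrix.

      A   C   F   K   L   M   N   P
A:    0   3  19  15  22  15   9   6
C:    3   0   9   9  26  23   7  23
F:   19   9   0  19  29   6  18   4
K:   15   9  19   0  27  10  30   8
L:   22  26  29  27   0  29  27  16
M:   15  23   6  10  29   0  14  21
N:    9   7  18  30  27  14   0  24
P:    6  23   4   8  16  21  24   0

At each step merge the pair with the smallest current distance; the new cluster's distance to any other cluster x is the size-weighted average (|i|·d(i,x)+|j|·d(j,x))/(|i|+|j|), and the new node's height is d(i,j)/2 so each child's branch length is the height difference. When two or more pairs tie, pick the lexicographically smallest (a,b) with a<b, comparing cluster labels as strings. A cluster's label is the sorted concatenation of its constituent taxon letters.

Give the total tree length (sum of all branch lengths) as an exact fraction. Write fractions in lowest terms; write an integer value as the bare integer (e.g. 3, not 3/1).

8893/168

1. join A+C (d=3) ⇒ AC; edges |A|=3/2, |C|=3/2
  updated: d(AC,F)=14, d(AC,K)=12, d(AC,L)=24, d(AC,M)=19, d(AC,N)=8, d(AC,P)=29/2
2. join F+P (d=4) ⇒ FP; edges |F|=2, |P|=2
  updated: d(AC,FP)=57/4, d(FP,K)=27/2, d(FP,L)=45/2, d(FP,M)=27/2, d(FP,N)=21
3. join AC+N (d=8) ⇒ ACN; edges |AC|=5/2, |N|=4
  updated: d(ACN,FP)=33/2, d(ACN,K)=18, d(ACN,L)=25, d(ACN,M)=52/3
4. join K+M (d=10) ⇒ KM; edges |K|=5, |M|=5
  updated: d(ACN,KM)=53/3, d(FP,KM)=27/2, d(KM,L)=28
5. join FP+KM (d=27/2) ⇒ FKMP; edges |FP|=19/4, |KM|=7/4
  updated: d(ACN,FKMP)=205/12, d(FKMP,L)=101/4
6. join ACN+FKMP (d=205/12) ⇒ ACFKMNP; edges |ACN|=109/24, |FKMP|=43/24
  updated: d(ACFKMNP,L)=176/7
7. join ACFKMNP+L (d=176/7) ⇒ ACFKLMNP; edges |ACFKMNP|=677/168, |L|=88/7
final tree: ((((A:3/2,C:3/2):5/2,N:4):109/24,((F:2,P:2):19/4,(K:5,M:5):7/4):43/24):677/168,L:88/7)
total length: 8893/168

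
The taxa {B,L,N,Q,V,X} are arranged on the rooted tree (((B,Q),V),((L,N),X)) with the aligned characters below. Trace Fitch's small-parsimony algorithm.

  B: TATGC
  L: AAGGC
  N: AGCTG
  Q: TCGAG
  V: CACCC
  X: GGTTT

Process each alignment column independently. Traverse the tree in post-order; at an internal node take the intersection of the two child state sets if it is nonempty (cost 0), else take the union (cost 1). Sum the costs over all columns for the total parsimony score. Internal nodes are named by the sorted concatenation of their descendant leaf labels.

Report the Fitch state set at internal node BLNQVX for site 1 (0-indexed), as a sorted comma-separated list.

BQ@0: {T} ∩ {T} = {T} (intersection, +0)
BQV@0: {T} ∪ {C} = {C,T} (union, +1)
LN@0: {A} ∩ {A} = {A} (intersection, +0)
LNX@0: {A} ∪ {G} = {A,G} (union, +1)
BLNQVX@0: {C,T} ∪ {A,G} = {A,C,G,T} (union, +1)
BQ@1: {A} ∪ {C} = {A,C} (union, +1)
BQV@1: {A,C} ∩ {A} = {A} (intersection, +0)
LN@1: {A} ∪ {G} = {A,G} (union, +1)
LNX@1: {A,G} ∩ {G} = {G} (intersection, +0)
BLNQVX@1: {A} ∪ {G} = {A,G} (union, +1)
BQ@2: {T} ∪ {G} = {G,T} (union, +1)
BQV@2: {G,T} ∪ {C} = {C,G,T} (union, +1)
LN@2: {G} ∪ {C} = {C,G} (union, +1)
LNX@2: {C,G} ∪ {T} = {C,G,T} (union, +1)
BLNQVX@2: {C,G,T} ∩ {C,G,T} = {C,G,T} (intersection, +0)
BQ@3: {G} ∪ {A} = {A,G} (union, +1)
BQV@3: {A,G} ∪ {C} = {A,C,G} (union, +1)
LN@3: {G} ∪ {T} = {G,T} (union, +1)
LNX@3: {G,T} ∩ {T} = {T} (intersection, +0)
BLNQVX@3: {A,C,G} ∪ {T} = {A,C,G,T} (union, +1)
BQ@4: {C} ∪ {G} = {C,G} (union, +1)
BQV@4: {C,G} ∩ {C} = {C} (intersection, +0)
LN@4: {C} ∪ {G} = {C,G} (union, +1)
LNX@4: {C,G} ∪ {T} = {C,G,T} (union, +1)
BLNQVX@4: {C} ∩ {C,G,T} = {C} (intersection, +0)
per-site changes: [3, 3, 4, 4, 3]; total = 17

A,G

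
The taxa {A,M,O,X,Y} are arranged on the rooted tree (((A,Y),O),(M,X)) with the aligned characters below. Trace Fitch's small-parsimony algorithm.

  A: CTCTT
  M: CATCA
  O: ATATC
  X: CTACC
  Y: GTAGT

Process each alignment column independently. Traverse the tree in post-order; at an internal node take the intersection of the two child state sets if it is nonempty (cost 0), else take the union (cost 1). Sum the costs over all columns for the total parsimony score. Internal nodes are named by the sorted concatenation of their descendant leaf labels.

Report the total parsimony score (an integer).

site 0, node AY: A={C} ∪ Y={G} → {C,G} (+1)
site 0, node AOY: AY={C,G} ∪ O={A} → {A,C,G} (+1)
site 0, node MX: M={C} ∩ X={C} → {C} (+0)
site 0, node AMOXY: AOY={A,C,G} ∩ MX={C} → {C} (+0)
site 1, node AY: A={T} ∩ Y={T} → {T} (+0)
site 1, node AOY: AY={T} ∩ O={T} → {T} (+0)
site 1, node MX: M={A} ∪ X={T} → {A,T} (+1)
site 1, node AMOXY: AOY={T} ∩ MX={A,T} → {T} (+0)
site 2, node AY: A={C} ∪ Y={A} → {A,C} (+1)
site 2, node AOY: AY={A,C} ∩ O={A} → {A} (+0)
site 2, node MX: M={T} ∪ X={A} → {A,T} (+1)
site 2, node AMOXY: AOY={A} ∩ MX={A,T} → {A} (+0)
site 3, node AY: A={T} ∪ Y={G} → {G,T} (+1)
site 3, node AOY: AY={G,T} ∩ O={T} → {T} (+0)
site 3, node MX: M={C} ∩ X={C} → {C} (+0)
site 3, node AMOXY: AOY={T} ∪ MX={C} → {C,T} (+1)
site 4, node AY: A={T} ∩ Y={T} → {T} (+0)
site 4, node AOY: AY={T} ∪ O={C} → {C,T} (+1)
site 4, node MX: M={A} ∪ X={C} → {A,C} (+1)
site 4, node AMOXY: AOY={C,T} ∩ MX={A,C} → {C} (+0)
per-site changes: [2, 1, 2, 2, 2]; total = 9

9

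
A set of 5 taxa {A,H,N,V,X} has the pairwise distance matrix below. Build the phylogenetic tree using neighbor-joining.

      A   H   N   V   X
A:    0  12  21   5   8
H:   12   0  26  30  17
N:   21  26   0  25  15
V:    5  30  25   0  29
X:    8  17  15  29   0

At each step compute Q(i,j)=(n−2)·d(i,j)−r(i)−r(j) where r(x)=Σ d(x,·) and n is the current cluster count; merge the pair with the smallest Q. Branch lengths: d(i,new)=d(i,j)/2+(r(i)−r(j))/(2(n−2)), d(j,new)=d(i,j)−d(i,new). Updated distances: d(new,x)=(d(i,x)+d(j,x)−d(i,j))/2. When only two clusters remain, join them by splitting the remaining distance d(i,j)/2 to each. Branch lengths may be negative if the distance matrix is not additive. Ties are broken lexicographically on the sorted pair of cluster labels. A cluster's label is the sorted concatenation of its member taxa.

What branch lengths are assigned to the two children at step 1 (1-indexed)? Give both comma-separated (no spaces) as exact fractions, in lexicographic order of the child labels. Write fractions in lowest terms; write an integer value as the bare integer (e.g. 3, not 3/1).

-14/3,29/3

iteration 1: select A,V (d=5, Q=-120); attach at lengths (-14/3, 29/3); label the merged cluster AV
  updated: d(AV,H)=37/2, d(AV,N)=41/2, d(AV,X)=16
iteration 2: select AV,H (d=37/2, Q=-159/2); attach at lengths (61/8, 87/8); label the merged cluster AHV
  updated: d(AHV,N)=14, d(AHV,X)=29/4
iteration 3: select AHV,N (d=14, Q=-145/4); attach at lengths (25/8, 87/8); label the merged cluster AHNV
  updated: d(AHNV,X)=33/8
iteration 4: select AHNV,X (d=33/8); attach at lengths (33/16, 33/16); label the merged cluster AHNVX
final tree: ((((A:-14/3,V:29/3):61/8,H:87/8):25/8,N:87/8):33/16,X:33/16)
total length: 333/8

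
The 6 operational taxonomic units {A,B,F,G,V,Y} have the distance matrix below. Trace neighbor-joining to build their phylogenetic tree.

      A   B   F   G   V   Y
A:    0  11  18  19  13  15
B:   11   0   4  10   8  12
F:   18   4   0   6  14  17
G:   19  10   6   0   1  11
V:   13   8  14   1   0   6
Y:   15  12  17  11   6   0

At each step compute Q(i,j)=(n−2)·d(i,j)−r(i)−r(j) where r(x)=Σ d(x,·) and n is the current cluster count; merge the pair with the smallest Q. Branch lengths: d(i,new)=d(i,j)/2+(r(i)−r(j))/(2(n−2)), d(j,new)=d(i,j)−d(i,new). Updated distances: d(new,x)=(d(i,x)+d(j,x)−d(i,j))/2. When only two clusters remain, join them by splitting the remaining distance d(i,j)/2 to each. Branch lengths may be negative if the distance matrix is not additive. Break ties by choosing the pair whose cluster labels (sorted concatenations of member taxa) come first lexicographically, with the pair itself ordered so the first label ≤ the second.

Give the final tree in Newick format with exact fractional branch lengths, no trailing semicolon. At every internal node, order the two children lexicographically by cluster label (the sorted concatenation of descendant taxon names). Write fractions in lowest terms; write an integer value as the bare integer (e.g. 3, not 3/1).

iteration 1: select B,F (d=4, Q=-88); attach at lengths (1/4, 15/4); label the merged cluster BF
  updated: d(A,BF)=25/2, d(BF,G)=6, d(BF,V)=9, d(BF,Y)=25/2
iteration 2: select G,V (d=1, Q=-63); attach at lengths (11/6, -5/6); label the merged cluster GV
  updated: d(A,GV)=31/2, d(BF,GV)=7, d(GV,Y)=8
iteration 3: select A,BF (d=25/2, Q=-50); attach at lengths (9, 7/2); label the merged cluster ABF
  updated: d(ABF,GV)=5, d(ABF,Y)=15/2
iteration 4: select ABF,GV (d=5, Q=-41/2); attach at lengths (9/4, 11/4); label the merged cluster ABFGV
  updated: d(ABFGV,Y)=21/4
iteration 5: select ABFGV,Y (d=21/4); attach at lengths (21/8, 21/8); label the merged cluster ABFGVY
final tree: (((A:9,(B:1/4,F:15/4):7/2):9/4,(G:11/6,V:-5/6):11/4):21/8,Y:21/8)
total length: 111/4

(((A:9,(B:1/4,F:15/4):7/2):9/4,(G:11/6,V:-5/6):11/4):21/8,Y:21/8)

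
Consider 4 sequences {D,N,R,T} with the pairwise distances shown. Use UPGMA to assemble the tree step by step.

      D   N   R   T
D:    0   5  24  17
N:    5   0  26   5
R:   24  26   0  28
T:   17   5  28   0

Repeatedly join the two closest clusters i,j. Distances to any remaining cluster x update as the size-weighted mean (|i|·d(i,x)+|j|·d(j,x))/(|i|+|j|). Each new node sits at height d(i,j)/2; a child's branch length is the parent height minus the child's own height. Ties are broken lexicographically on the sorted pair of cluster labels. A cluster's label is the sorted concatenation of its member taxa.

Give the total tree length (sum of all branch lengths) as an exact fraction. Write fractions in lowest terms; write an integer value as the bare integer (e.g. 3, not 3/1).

34

iteration 1: select D,N (d=5); attach at lengths (5/2, 5/2); label the merged cluster DN
  updated: d(DN,R)=25, d(DN,T)=11
iteration 2: select DN,T (d=11); attach at lengths (3, 11/2); label the merged cluster DNT
  updated: d(DNT,R)=26
iteration 3: select DNT,R (d=26); attach at lengths (15/2, 13); label the merged cluster DNRT
final tree: (((D:5/2,N:5/2):3,T:11/2):15/2,R:13)
total length: 34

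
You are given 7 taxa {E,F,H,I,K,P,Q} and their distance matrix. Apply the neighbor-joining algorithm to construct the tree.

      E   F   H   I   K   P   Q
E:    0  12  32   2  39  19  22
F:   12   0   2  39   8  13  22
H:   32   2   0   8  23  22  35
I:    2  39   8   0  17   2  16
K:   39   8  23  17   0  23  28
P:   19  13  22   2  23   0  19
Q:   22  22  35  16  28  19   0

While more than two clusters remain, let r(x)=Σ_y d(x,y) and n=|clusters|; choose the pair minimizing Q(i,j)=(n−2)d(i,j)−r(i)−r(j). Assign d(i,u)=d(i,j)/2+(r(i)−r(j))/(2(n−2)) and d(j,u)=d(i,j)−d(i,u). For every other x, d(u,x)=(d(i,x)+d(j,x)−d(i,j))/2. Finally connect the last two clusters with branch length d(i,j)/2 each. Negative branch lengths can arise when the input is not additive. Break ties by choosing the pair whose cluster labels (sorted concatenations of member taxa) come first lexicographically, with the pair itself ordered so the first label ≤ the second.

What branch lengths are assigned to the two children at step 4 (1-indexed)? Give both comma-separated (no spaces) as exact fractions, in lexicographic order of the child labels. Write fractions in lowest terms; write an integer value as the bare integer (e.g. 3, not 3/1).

step 1: merge (F,H) at d=2, Q=-208; branch lengths F→-8/5, H→18/5; new cluster FH
  updated: d(E,FH)=21, d(FH,I)=45/2, d(FH,K)=29/2, d(FH,P)=33/2, d(FH,Q)=55/2
step 2: merge (FH,K) at d=29/2, Q=-331/2; branch lengths FH→77/16, K→155/16; new cluster FHK
  updated: d(E,FHK)=91/4, d(FHK,I)=25/2, d(FHK,P)=25/2, d(FHK,Q)=41/2
step 3: merge (E,I) at d=2, Q=-369/4; branch lengths E→157/24, I→-109/24; new cluster EI
  updated: d(EI,FHK)=133/8, d(EI,P)=19/2, d(EI,Q)=18
step 4: merge (EI,P) at d=19/2, Q=-529/8; branch lengths EI→177/32, P→127/32; new cluster EIP
  updated: d(EIP,FHK)=157/16, d(EIP,Q)=55/4
step 5: merge (EIP,FHK) at d=157/16, Q=-705/16; branch lengths EIP→49/32, FHK→265/32; new cluster EFHIKP
  updated: d(EFHIKP,Q)=391/32
step 6: merge (EFHIKP,Q) at d=391/32; branch lengths EFHIKP→391/64, Q→391/64; new cluster EFHIKPQ
final tree: ((((E:157/24,I:-109/24):177/32,P:127/32):49/32,((F:-8/5,H:18/5):77/16,K:155/16):265/32):391/64,Q:391/64)
total length: 1601/32

177/32,127/32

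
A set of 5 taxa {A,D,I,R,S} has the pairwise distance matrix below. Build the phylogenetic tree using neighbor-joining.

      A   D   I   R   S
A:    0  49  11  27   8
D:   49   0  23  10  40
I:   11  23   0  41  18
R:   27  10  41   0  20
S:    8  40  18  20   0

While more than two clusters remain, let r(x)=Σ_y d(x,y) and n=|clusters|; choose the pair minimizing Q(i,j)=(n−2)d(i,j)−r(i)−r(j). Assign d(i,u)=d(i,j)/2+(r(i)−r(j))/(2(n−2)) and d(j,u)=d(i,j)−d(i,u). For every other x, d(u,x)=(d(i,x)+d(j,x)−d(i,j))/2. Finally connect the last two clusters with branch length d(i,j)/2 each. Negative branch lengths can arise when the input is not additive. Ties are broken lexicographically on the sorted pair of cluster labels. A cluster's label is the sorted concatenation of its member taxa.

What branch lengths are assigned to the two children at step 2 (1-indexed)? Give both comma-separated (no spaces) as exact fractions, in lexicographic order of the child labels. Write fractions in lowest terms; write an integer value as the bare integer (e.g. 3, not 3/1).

iteration 1: select D,R (d=10, Q=-190); attach at lengths (9, 1); label the merged cluster DR
  updated: d(A,DR)=33, d(DR,I)=27, d(DR,S)=25
iteration 2: select A,S (d=8, Q=-87); attach at lengths (17/4, 15/4); label the merged cluster AS
  updated: d(AS,DR)=25, d(AS,I)=21/2
iteration 3: select AS,DR (d=25, Q=-125/2); attach at lengths (17/4, 83/4); label the merged cluster ADRS
  updated: d(ADRS,I)=25/4
iteration 4: select ADRS,I (d=25/4); attach at lengths (25/8, 25/8); label the merged cluster ADIRS
final tree: (((A:17/4,S:15/4):17/4,(D:9,R:1):83/4):25/8,I:25/8)
total length: 197/4

17/4,15/4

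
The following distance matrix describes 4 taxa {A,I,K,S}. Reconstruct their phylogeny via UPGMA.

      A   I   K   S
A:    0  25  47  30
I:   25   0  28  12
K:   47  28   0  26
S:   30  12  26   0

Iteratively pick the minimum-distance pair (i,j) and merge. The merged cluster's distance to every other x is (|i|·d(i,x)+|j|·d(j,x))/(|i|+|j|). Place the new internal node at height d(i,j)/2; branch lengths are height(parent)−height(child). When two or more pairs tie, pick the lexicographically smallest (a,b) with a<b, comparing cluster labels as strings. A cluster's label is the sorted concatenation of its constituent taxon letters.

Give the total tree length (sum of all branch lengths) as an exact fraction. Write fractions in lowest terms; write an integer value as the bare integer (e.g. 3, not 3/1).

107/2

1. join I+S (d=12) ⇒ IS; edges |I|=6, |S|=6
  updated: d(A,IS)=55/2, d(IS,K)=27
2. join IS+K (d=27) ⇒ IKS; edges |IS|=15/2, |K|=27/2
  updated: d(A,IKS)=34
3. join A+IKS (d=34) ⇒ AIKS; edges |A|=17, |IKS|=7/2
final tree: (A:17,((I:6,S:6):15/2,K:27/2):7/2)
total length: 107/2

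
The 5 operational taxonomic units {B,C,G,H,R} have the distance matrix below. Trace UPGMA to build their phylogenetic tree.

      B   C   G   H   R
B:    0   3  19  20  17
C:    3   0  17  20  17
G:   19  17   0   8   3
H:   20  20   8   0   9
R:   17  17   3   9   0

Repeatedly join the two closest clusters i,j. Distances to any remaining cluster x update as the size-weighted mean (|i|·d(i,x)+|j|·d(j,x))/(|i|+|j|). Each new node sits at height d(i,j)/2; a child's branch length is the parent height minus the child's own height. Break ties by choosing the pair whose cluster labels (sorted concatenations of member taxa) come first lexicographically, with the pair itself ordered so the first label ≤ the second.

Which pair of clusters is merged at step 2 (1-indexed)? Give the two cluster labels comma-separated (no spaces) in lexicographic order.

step 1: merge (B,C) at d=3; branch lengths B→3/2, C→3/2; new cluster BC
  updated: d(BC,G)=18, d(BC,H)=20, d(BC,R)=17
step 2: merge (G,R) at d=3; branch lengths G→3/2, R→3/2; new cluster GR
  updated: d(BC,GR)=35/2, d(GR,H)=17/2
step 3: merge (GR,H) at d=17/2; branch lengths GR→11/4, H→17/4; new cluster GHR
  updated: d(BC,GHR)=55/3
step 4: merge (BC,GHR) at d=55/3; branch lengths BC→23/3, GHR→59/12; new cluster BCGHR
final tree: ((B:3/2,C:3/2):23/3,((G:3/2,R:3/2):11/4,H:17/4):59/12)
total length: 307/12

G,R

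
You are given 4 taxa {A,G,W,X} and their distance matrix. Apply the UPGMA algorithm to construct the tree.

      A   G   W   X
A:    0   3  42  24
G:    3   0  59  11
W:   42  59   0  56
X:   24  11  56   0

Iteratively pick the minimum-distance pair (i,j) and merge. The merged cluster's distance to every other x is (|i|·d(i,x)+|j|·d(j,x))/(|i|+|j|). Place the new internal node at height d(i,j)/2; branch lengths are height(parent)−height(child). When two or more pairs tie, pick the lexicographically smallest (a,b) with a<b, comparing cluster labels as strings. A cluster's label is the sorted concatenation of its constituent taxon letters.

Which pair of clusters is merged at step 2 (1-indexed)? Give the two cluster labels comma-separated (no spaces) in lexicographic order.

step 1: merge (A,G) at d=3; branch lengths A→3/2, G→3/2; new cluster AG
  updated: d(AG,W)=101/2, d(AG,X)=35/2
step 2: merge (AG,X) at d=35/2; branch lengths AG→29/4, X→35/4; new cluster AGX
  updated: d(AGX,W)=157/3
step 3: merge (AGX,W) at d=157/3; branch lengths AGX→209/12, W→157/6; new cluster AGWX
final tree: (((A:3/2,G:3/2):29/4,X:35/4):209/12,W:157/6)
total length: 751/12

AG,X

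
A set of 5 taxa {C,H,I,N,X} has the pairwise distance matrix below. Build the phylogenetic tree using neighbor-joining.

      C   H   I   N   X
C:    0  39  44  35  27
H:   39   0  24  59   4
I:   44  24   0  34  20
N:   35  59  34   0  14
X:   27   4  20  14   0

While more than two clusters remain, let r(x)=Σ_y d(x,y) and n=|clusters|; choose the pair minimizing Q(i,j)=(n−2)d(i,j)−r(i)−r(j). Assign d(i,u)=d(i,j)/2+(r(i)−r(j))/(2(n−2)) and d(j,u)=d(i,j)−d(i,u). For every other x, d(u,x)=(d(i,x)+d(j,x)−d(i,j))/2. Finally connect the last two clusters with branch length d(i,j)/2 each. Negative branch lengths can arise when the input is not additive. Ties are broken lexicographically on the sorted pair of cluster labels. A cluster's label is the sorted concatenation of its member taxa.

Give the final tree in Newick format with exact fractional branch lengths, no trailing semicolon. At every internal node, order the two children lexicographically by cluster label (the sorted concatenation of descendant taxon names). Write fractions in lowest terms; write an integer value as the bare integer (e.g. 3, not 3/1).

((((C:18,N:17):67/8,I:105/8):55/8,H:81/8):-49/16,X:-49/16)

1. join C+N (d=35, Q=-182) ⇒ CN; edges |C|=18, |N|=17
  updated: d(CN,H)=63/2, d(CN,I)=43/2, d(CN,X)=3
2. join CN+I (d=43/2, Q=-157/2) ⇒ CIN; edges |CN|=67/8, |I|=105/8
  updated: d(CIN,H)=17, d(CIN,X)=3/4
3. join CIN+H (d=17, Q=-87/4) ⇒ CHIN; edges |CIN|=55/8, |H|=81/8
  updated: d(CHIN,X)=-49/8
4. join CHIN+X (d=-49/8) ⇒ CHINX; edges |CHIN|=-49/16, |X|=-49/16
final tree: ((((C:18,N:17):67/8,I:105/8):55/8,H:81/8):-49/16,X:-49/16)
total length: 539/8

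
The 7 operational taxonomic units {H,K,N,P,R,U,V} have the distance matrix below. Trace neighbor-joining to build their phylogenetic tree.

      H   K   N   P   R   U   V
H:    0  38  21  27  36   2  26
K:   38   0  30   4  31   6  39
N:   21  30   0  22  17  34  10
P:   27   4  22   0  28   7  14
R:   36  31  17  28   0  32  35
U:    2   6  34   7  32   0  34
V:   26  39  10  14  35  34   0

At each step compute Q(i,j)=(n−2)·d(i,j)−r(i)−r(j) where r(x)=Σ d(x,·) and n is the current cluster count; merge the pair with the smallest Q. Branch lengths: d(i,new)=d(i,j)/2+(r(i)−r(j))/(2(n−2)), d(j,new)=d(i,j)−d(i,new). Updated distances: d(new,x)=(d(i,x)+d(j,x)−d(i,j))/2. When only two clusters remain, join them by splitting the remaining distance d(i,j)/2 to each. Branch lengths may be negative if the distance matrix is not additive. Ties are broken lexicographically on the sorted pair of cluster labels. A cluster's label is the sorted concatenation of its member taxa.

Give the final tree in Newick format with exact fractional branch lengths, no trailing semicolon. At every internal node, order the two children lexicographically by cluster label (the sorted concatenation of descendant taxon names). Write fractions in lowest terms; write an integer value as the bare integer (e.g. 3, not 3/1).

iteration 1: select H,U (d=2, Q=-255); attach at lengths (9/2, -5/2); label the merged cluster HU
  updated: d(HU,K)=21, d(HU,N)=53/2, d(HU,P)=16, d(HU,R)=33, d(HU,V)=29
iteration 2: select K,P (d=4, Q=-193); attach at lengths (57/8, -25/8); label the merged cluster KP
  updated: d(HU,KP)=33/2, d(KP,N)=24, d(KP,R)=55/2, d(KP,V)=49/2
iteration 3: select HU,KP (d=33/2, Q=-148); attach at lengths (31/3, 37/6); label the merged cluster HKPU
  updated: d(HKPU,N)=17, d(HKPU,R)=22, d(HKPU,V)=37/2
iteration 4: select HKPU,R (d=22, Q=-175/2); attach at lengths (55/8, 121/8); label the merged cluster HKPRU
  updated: d(HKPRU,N)=6, d(HKPRU,V)=63/4
iteration 5: select HKPRU,N (d=6, Q=-127/4); attach at lengths (47/8, 1/8); label the merged cluster HKNPRU
  updated: d(HKNPRU,V)=79/8
iteration 6: select HKNPRU,V (d=79/8); attach at lengths (79/16, 79/16); label the merged cluster HKNPRUV
final tree: (((((H:9/2,U:-5/2):31/3,(K:57/8,P:-25/8):37/6):55/8,R:121/8):47/8,N:1/8):79/16,V:79/16)
total length: 483/8

(((((H:9/2,U:-5/2):31/3,(K:57/8,P:-25/8):37/6):55/8,R:121/8):47/8,N:1/8):79/16,V:79/16)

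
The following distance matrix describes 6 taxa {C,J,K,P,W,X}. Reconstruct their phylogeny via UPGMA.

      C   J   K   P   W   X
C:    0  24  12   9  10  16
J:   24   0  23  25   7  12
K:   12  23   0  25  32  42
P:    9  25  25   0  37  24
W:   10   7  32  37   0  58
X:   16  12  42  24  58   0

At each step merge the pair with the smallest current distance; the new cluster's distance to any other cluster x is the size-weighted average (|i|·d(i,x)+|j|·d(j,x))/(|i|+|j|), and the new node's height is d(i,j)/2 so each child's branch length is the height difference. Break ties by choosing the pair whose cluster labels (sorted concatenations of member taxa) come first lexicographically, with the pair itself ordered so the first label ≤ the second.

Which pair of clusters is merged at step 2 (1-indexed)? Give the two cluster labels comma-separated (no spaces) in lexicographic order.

C,P

iteration 1: select J,W (d=7); attach at lengths (7/2, 7/2); label the merged cluster JW
  updated: d(C,JW)=17, d(JW,K)=55/2, d(JW,P)=31, d(JW,X)=35
iteration 2: select C,P (d=9); attach at lengths (9/2, 9/2); label the merged cluster CP
  updated: d(CP,JW)=24, d(CP,K)=37/2, d(CP,X)=20
iteration 3: select CP,K (d=37/2); attach at lengths (19/4, 37/4); label the merged cluster CKP
  updated: d(CKP,JW)=151/6, d(CKP,X)=82/3
iteration 4: select CKP,JW (d=151/6); attach at lengths (10/3, 109/12); label the merged cluster CJKPW
  updated: d(CJKPW,X)=152/5
iteration 5: select CJKPW,X (d=152/5); attach at lengths (157/60, 76/5); label the merged cluster CJKPWX
final tree: ((((C:9/2,P:9/2):19/4,K:37/4):10/3,(J:7/2,W:7/2):109/12):157/60,X:76/5)
total length: 1807/30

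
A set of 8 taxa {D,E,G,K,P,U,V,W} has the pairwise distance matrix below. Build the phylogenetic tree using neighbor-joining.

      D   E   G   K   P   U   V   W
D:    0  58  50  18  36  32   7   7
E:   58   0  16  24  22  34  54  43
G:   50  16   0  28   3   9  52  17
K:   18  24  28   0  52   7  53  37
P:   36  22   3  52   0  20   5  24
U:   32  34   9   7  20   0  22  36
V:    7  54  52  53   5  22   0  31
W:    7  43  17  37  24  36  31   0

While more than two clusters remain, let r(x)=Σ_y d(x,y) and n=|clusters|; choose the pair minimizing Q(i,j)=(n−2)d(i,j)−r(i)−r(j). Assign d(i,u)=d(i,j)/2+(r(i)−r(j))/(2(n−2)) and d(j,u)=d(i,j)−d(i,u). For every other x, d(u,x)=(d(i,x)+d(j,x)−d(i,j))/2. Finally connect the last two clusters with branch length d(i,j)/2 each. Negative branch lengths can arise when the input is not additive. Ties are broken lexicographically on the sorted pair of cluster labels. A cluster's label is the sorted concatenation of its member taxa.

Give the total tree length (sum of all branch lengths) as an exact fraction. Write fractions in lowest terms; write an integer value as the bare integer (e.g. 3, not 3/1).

step 1: merge (D,V) at d=7, Q=-390; branch lengths D→13/6, V→29/6; new cluster DV
  updated: d(DV,E)=105/2, d(DV,G)=95/2, d(DV,K)=32, d(DV,P)=17, d(DV,U)=47/2, d(DV,W)=31/2
step 2: merge (DV,W) at d=31/2, Q=-283; branch lengths DV→93/10, W→31/5; new cluster DVW
  updated: d(DVW,E)=40, d(DVW,G)=49/2, d(DVW,K)=107/4, d(DVW,P)=51/4, d(DVW,U)=22
step 3: merge (K,U) at d=7, Q=-807/4; branch lengths K→295/32, U→-71/32; new cluster KU
  updated: d(DVW,KU)=167/8, d(E,KU)=51/2, d(G,KU)=15, d(KU,P)=65/2
step 4: merge (DVW,P) at d=51/4, Q=-1041/8; branch lengths DVW→529/48, P→83/48; new cluster DPVW
  updated: d(DPVW,E)=197/8, d(DPVW,G)=59/8, d(DPVW,KU)=325/16
step 5: merge (DPVW,G) at d=59/8, Q=-1215/16; branch lengths DPVW→459/64, G→13/64; new cluster DGPVW
  updated: d(DGPVW,E)=133/8, d(DGPVW,KU)=447/32
step 6: merge (DGPVW,E) at d=133/8, Q=-1795/32; branch lengths DGPVW→163/64, E→901/64; new cluster DEGPVW
  updated: d(DEGPVW,KU)=731/64
step 7: merge (DEGPVW,KU) at d=731/64; branch lengths DEGPVW→731/128, KU→731/128; new cluster DEGKPUVW
final tree: ((((((D:13/6,V:29/6):93/10,W:31/5):529/48,P:83/48):459/64,G:13/64):163/64,E:901/64):731/128,(K:295/32,U:-71/32):731/128)
total length: 4971/64

4971/64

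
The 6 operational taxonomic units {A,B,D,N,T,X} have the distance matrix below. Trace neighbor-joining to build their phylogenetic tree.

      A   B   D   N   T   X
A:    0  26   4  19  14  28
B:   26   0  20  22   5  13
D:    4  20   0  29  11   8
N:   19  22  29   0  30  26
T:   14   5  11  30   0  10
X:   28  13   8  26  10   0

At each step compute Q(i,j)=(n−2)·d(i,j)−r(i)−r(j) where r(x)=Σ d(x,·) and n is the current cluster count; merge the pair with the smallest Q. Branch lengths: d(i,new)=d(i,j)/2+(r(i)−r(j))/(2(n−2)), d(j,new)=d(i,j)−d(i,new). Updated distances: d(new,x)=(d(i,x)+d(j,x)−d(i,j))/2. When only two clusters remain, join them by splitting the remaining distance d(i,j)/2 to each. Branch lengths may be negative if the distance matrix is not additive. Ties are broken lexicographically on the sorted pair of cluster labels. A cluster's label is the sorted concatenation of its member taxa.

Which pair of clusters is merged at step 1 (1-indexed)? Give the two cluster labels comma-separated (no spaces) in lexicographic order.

iteration 1: select A,D (d=4, Q=-147); attach at lengths (35/8, -3/8); label the merged cluster AD
  updated: d(AD,B)=21, d(AD,N)=22, d(AD,T)=21/2, d(AD,X)=16
iteration 2: select AD,N (d=22, Q=-207/2); attach at lengths (71/12, 193/12); label the merged cluster ADN
  updated: d(ADN,B)=21/2, d(ADN,T)=37/4, d(ADN,X)=10
iteration 3: select ADN,X (d=10, Q=-171/4); attach at lengths (67/16, 93/16); label the merged cluster ADNX
  updated: d(ADNX,B)=27/4, d(ADNX,T)=37/8
iteration 4: select ADNX,B (d=27/4, Q=-131/8); attach at lengths (51/16, 57/16); label the merged cluster ABDNX
  updated: d(ABDNX,T)=23/16
iteration 5: select ABDNX,T (d=23/16); attach at lengths (23/32, 23/32); label the merged cluster ABDNTX
final tree: (((((A:35/8,D:-3/8):71/12,N:193/12):67/16,X:93/16):51/16,B:57/16):23/32,T:23/32)
total length: 707/16

A,D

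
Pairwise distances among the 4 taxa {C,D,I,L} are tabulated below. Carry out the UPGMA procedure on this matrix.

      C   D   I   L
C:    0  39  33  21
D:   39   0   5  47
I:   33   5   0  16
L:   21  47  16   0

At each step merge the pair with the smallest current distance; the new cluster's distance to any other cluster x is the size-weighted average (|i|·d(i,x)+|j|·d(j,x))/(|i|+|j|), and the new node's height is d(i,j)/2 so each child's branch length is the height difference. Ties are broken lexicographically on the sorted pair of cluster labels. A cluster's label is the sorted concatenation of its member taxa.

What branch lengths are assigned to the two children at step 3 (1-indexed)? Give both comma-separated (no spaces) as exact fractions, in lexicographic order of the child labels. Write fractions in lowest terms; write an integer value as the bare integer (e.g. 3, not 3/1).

51/8,115/8

iteration 1: select D,I (d=5); attach at lengths (5/2, 5/2); label the merged cluster DI
  updated: d(C,DI)=36, d(DI,L)=63/2
iteration 2: select C,L (d=21); attach at lengths (21/2, 21/2); label the merged cluster CL
  updated: d(CL,DI)=135/4
iteration 3: select CL,DI (d=135/4); attach at lengths (51/8, 115/8); label the merged cluster CDIL
final tree: ((C:21/2,L:21/2):51/8,(D:5/2,I:5/2):115/8)
total length: 187/4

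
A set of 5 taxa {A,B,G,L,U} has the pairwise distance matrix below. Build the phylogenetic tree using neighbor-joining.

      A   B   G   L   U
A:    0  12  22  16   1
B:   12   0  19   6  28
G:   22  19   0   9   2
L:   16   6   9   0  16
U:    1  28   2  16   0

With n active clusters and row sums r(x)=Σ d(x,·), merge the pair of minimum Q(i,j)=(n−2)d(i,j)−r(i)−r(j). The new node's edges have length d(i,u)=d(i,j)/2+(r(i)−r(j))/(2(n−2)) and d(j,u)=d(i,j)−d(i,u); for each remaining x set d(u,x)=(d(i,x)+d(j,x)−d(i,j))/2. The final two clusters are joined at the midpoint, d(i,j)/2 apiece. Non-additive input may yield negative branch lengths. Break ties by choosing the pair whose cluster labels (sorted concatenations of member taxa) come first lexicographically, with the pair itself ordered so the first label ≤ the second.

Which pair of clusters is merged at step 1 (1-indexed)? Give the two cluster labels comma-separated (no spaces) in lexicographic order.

step 1: merge (A,U) at d=1, Q=-95; branch lengths A→7/6, U→-1/6; new cluster AU
  updated: d(AU,B)=39/2, d(AU,G)=23/2, d(AU,L)=31/2
step 2: merge (AU,G) at d=23/2, Q=-63; branch lengths AU→15/2, G→4; new cluster AGU
  updated: d(AGU,B)=27/2, d(AGU,L)=13/2
step 3: merge (AGU,B) at d=27/2, Q=-26; branch lengths AGU→7, B→13/2; new cluster ABGU
  updated: d(ABGU,L)=-1/2
step 4: merge (ABGU,L) at d=-1/2; branch lengths ABGU→-1/4, L→-1/4; new cluster ABGLU
final tree: ((((A:7/6,U:-1/6):15/2,G:4):7,B:13/2):-1/4,L:-1/4)
total length: 51/2

A,U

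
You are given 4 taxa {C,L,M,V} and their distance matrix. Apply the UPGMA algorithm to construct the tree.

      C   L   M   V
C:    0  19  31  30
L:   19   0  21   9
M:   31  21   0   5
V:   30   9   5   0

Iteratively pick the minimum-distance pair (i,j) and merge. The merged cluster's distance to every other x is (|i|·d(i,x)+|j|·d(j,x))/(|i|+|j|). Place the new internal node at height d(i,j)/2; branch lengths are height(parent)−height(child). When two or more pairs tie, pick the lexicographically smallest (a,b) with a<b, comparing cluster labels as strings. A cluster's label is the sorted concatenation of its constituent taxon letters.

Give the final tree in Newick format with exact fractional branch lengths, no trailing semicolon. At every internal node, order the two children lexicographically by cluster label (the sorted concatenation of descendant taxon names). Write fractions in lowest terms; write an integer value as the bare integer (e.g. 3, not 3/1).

(C:40/3,(L:15/2,(M:5/2,V:5/2):5):35/6)

step 1: merge (M,V) at d=5; branch lengths M→5/2, V→5/2; new cluster MV
  updated: d(C,MV)=61/2, d(L,MV)=15
step 2: merge (L,MV) at d=15; branch lengths L→15/2, MV→5; new cluster LMV
  updated: d(C,LMV)=80/3
step 3: merge (C,LMV) at d=80/3; branch lengths C→40/3, LMV→35/6; new cluster CLMV
final tree: (C:40/3,(L:15/2,(M:5/2,V:5/2):5):35/6)
total length: 110/3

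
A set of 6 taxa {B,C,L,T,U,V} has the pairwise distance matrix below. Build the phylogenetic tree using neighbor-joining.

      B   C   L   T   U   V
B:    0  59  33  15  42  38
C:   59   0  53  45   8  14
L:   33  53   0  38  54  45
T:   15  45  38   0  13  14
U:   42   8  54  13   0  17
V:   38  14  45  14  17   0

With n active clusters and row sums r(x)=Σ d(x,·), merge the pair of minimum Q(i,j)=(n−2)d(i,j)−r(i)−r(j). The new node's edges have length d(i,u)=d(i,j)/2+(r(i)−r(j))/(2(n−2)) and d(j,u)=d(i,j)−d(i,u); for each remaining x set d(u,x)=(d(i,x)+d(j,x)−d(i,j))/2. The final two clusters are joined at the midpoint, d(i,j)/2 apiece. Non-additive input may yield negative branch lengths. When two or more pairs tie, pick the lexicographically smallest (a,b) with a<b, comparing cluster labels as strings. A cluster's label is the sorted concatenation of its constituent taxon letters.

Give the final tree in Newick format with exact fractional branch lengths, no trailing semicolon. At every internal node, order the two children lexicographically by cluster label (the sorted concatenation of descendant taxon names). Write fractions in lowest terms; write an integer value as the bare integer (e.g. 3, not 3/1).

(((B:19/2,L:47/2):75/8,((C:77/8,U:-13/8):39/4,V:7/4):105/8):5/16,T:5/16)

1. join C+U (d=8, Q=-281) ⇒ CU; edges |C|=77/8, |U|=-13/8
  updated: d(B,CU)=93/2, d(CU,L)=99/2, d(CU,T)=25, d(CU,V)=23/2
2. join CU+V (d=23/2, Q=-413/2) ⇒ CUV; edges |CU|=39/4, |V|=7/4
  updated: d(B,CUV)=73/2, d(CUV,L)=83/2, d(CUV,T)=55/4
3. join B+L (d=33, Q=-131) ⇒ BL; edges |B|=19/2, |L|=47/2
  updated: d(BL,CUV)=45/2, d(BL,T)=10
4. join BL+CUV (d=45/2, Q=-185/4) ⇒ BCLUV; edges |BL|=75/8, |CUV|=105/8
  updated: d(BCLUV,T)=5/8
5. join BCLUV+T (d=5/8) ⇒ BCLTUV; edges |BCLUV|=5/16, |T|=5/16
final tree: (((B:19/2,L:47/2):75/8,((C:77/8,U:-13/8):39/4,V:7/4):105/8):5/16,T:5/16)
total length: 605/8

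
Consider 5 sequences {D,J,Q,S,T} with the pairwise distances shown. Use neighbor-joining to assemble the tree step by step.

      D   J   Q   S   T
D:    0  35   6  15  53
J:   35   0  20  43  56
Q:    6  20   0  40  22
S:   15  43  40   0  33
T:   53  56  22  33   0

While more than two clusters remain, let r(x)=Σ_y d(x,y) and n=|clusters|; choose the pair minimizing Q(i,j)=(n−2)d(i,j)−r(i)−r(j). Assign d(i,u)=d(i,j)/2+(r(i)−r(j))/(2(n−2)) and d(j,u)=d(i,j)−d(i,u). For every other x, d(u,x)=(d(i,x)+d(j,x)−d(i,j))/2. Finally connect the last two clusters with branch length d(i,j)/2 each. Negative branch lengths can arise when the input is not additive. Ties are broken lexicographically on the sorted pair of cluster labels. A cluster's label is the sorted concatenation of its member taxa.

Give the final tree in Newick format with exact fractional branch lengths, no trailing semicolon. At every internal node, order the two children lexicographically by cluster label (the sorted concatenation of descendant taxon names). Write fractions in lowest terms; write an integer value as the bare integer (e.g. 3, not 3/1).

1. join S+T (d=33, Q=-196) ⇒ ST; edges |S|=11, |T|=22
  updated: d(D,ST)=35/2, d(J,ST)=33, d(Q,ST)=29/2
2. join D+ST (d=35/2, Q=-177/2) ⇒ DST; edges |D|=57/8, |ST|=83/8
  updated: d(DST,J)=101/4, d(DST,Q)=3/2
3. join DST+J (d=101/4, Q=-187/4) ⇒ DJST; edges |DST|=27/8, |J|=175/8
  updated: d(DJST,Q)=-15/8
4. join DJST+Q (d=-15/8) ⇒ DJQST; edges |DJST|=-15/16, |Q|=-15/16
final tree: (((D:57/8,(S:11,T:22):83/8):27/8,J:175/8):-15/16,Q:-15/16)
total length: 591/8

(((D:57/8,(S:11,T:22):83/8):27/8,J:175/8):-15/16,Q:-15/16)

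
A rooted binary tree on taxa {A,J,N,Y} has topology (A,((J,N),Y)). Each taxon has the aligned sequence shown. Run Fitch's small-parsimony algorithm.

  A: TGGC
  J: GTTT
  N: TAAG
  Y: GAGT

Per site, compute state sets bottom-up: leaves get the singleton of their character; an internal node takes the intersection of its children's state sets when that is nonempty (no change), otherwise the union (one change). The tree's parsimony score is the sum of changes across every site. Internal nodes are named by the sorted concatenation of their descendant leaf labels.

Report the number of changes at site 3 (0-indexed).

2

[col 0] JN: children J:{G}, N:{T} ∪→ {G,T}; cost 1
[col 0] JNY: children JN:{G,T}, Y:{G} ∩→ {G}; cost 0
[col 0] AJNY: children A:{T}, JNY:{G} ∪→ {G,T}; cost 1
[col 1] JN: children J:{T}, N:{A} ∪→ {A,T}; cost 1
[col 1] JNY: children JN:{A,T}, Y:{A} ∩→ {A}; cost 0
[col 1] AJNY: children A:{G}, JNY:{A} ∪→ {A,G}; cost 1
[col 2] JN: children J:{T}, N:{A} ∪→ {A,T}; cost 1
[col 2] JNY: children JN:{A,T}, Y:{G} ∪→ {A,G,T}; cost 1
[col 2] AJNY: children A:{G}, JNY:{A,G,T} ∩→ {G}; cost 0
[col 3] JN: children J:{T}, N:{G} ∪→ {G,T}; cost 1
[col 3] JNY: children JN:{G,T}, Y:{T} ∩→ {T}; cost 0
[col 3] AJNY: children A:{C}, JNY:{T} ∪→ {C,T}; cost 1
per-site changes: [2, 2, 2, 2]; total = 8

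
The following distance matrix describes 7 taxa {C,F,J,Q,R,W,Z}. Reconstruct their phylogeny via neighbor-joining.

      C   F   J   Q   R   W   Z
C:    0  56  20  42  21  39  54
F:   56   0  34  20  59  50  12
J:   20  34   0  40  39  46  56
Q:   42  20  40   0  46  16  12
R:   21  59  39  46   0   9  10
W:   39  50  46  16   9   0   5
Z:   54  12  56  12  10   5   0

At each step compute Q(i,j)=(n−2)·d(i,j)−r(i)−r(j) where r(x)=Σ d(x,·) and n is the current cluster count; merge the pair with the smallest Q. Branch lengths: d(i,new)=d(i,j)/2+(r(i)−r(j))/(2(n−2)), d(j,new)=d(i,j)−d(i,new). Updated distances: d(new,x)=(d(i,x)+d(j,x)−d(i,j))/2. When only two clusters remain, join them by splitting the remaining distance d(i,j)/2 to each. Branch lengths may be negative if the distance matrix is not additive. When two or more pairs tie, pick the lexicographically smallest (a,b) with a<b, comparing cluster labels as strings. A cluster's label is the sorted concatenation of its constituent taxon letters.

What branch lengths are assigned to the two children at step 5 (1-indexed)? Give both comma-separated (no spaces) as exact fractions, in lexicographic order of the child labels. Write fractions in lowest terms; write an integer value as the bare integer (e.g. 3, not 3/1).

109/16,245/16

iteration 1: select C,J (d=20, Q=-367); attach at lengths (97/10, 103/10); label the merged cluster CJ
  updated: d(CJ,F)=35, d(CJ,Q)=31, d(CJ,R)=20, d(CJ,W)=65/2, d(CJ,Z)=45
iteration 2: select CJ,R (d=20, Q=-455/2); attach at lengths (199/16, 121/16); label the merged cluster CJR
  updated: d(CJR,F)=37, d(CJR,Q)=57/2, d(CJR,W)=43/4, d(CJR,Z)=35/2
iteration 3: select CJR,W (d=43/4, Q=-573/4); attach at lengths (59/8, 27/8); label the merged cluster CJRW
  updated: d(CJRW,F)=305/8, d(CJRW,Q)=135/8, d(CJRW,Z)=47/8
iteration 4: select CJRW,Z (d=47/8, Q=-79); attach at lengths (171/16, -77/16); label the merged cluster CJRWZ
  updated: d(CJRWZ,F)=177/8, d(CJRWZ,Q)=23/2
iteration 5: select CJRWZ,F (d=177/8, Q=-429/8); attach at lengths (109/16, 245/16); label the merged cluster CFJRWZ
  updated: d(CFJRWZ,Q)=75/16
iteration 6: select CFJRWZ,Q (d=75/16); attach at lengths (75/32, 75/32); label the merged cluster CFJQRWZ
final tree: ((((((C:97/10,J:103/10):199/16,R:121/16):59/8,W:27/8):171/16,Z:-77/16):109/16,F:245/16):75/32,Q:75/32)
total length: 1335/16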